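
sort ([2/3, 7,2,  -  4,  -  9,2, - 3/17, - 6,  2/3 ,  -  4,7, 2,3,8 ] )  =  [ - 9, - 6, - 4, - 4, - 3/17,2/3, 2/3,2,2,2,3,7,7, 8]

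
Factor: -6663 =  - 3^1*2221^1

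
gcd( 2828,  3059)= 7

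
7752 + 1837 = 9589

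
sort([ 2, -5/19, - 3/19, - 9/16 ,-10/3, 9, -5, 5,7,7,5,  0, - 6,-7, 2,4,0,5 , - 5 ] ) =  [ - 7, - 6, - 5, - 5, - 10/3, - 9/16,-5/19, - 3/19, 0,0 , 2,2,4,5,  5,5, 7, 7,9 ]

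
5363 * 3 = 16089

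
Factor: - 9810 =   -  2^1*3^2 * 5^1*109^1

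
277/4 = 69 + 1/4 = 69.25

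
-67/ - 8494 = 67/8494=0.01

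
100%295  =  100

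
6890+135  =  7025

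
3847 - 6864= -3017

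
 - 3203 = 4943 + -8146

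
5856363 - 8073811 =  - 2217448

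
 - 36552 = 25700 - 62252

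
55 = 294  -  239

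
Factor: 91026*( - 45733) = - 2^1 *3^2*13^1*19^1*29^1*83^1*389^1 =- 4162892058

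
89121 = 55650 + 33471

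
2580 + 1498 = 4078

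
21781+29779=51560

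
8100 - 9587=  - 1487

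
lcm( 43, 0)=0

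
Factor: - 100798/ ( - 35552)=499/176 = 2^ ( - 4 ) * 11^(- 1 )*499^1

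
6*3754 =22524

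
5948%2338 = 1272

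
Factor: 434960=2^4*5^1*5437^1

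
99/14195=99/14195 = 0.01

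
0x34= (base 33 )1J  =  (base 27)1P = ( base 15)37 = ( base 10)52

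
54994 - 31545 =23449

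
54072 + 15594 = 69666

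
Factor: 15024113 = 13^1*1155701^1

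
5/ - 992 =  - 1 + 987/992 =-  0.01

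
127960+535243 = 663203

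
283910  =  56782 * 5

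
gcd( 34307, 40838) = 7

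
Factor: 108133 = 71^1* 1523^1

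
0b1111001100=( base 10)972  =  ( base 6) 4300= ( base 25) 1DM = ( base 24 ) 1GC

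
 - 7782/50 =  - 3891/25 = - 155.64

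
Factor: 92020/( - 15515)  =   - 2^2 * 29^ (  -  1) * 43^1 = -  172/29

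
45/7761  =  15/2587 = 0.01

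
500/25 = 20 = 20.00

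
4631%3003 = 1628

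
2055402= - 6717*( -306)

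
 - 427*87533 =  -37376591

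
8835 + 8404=17239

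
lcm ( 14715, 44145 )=44145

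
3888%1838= 212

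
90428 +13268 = 103696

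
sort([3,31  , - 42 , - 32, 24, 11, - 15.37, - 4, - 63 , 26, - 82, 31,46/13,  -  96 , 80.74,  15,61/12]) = [ -96, - 82 , - 63, - 42, - 32, -15.37, - 4,3,46/13, 61/12,  11, 15,24, 26, 31,31,80.74]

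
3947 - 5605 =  - 1658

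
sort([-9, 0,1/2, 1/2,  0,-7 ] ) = [ - 9, - 7,0,0,1/2, 1/2]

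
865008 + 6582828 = 7447836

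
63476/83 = 764+64/83 = 764.77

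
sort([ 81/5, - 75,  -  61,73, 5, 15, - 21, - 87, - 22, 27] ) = [ - 87,-75, - 61, - 22, - 21 , 5,15,81/5, 27, 73]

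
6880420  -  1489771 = 5390649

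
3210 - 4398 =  - 1188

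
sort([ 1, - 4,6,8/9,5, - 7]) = [ - 7, -4,8/9,1,5,  6] 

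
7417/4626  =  7417/4626= 1.60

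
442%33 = 13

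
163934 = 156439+7495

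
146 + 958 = 1104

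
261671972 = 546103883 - 284431911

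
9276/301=30 + 246/301 = 30.82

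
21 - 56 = - 35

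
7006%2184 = 454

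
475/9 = 52 + 7/9 = 52.78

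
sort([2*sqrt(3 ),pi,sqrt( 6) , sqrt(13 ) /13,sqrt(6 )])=[sqrt( 13 )/13,sqrt(6),sqrt( 6 ),pi,2*sqrt(3 ) ] 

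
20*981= 19620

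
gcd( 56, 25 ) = 1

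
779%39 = 38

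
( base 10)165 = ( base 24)6l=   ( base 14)bb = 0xa5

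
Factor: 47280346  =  2^1*53^1*446041^1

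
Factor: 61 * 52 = 2^2*13^1 * 61^1 = 3172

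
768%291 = 186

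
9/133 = 9/133  =  0.07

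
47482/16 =2967+5/8 = 2967.62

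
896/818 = 448/409 = 1.10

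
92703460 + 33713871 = 126417331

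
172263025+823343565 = 995606590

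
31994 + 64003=95997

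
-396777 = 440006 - 836783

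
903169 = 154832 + 748337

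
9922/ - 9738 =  - 4961/4869=-  1.02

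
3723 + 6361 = 10084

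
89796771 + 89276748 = 179073519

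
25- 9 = 16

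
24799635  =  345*71883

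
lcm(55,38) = 2090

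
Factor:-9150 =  - 2^1*3^1*5^2* 61^1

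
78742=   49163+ 29579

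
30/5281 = 30/5281 = 0.01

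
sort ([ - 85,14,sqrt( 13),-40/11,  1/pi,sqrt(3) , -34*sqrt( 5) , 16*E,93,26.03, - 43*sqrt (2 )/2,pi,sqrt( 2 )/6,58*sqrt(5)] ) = [-85,  -  34*sqrt(5), - 43*sqrt( 2)/2, - 40/11,sqrt( 2)/6, 1/pi,sqrt(3 ),pi,  sqrt( 13),14,26.03,  16*E , 93,58*sqrt( 5) ]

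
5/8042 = 5/8042 = 0.00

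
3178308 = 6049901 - 2871593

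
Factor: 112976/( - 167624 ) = -2^1*307^1 * 911^( - 1)  =  - 614/911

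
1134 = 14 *81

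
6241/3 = 6241/3  =  2080.33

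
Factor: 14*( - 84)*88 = - 103488= - 2^6*3^1*7^2*11^1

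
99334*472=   46885648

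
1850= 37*50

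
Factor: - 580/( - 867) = 2^2*3^(-1)*5^1*17^( - 2)*29^1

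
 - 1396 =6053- 7449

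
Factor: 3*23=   69 = 3^1*23^1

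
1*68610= 68610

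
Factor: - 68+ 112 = 44 = 2^2*11^1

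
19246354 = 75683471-56437117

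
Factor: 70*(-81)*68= -385560= -2^3 * 3^4*5^1*7^1*17^1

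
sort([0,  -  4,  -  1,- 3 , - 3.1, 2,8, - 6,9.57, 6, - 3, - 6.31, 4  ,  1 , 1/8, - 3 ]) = [ - 6.31, - 6, - 4 , - 3.1, - 3, - 3, - 3,-1, 0, 1/8, 1, 2 , 4,6, 8,9.57] 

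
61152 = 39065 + 22087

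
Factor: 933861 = 3^1*17^1*18311^1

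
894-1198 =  - 304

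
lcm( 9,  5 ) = 45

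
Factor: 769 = 769^1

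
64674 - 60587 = 4087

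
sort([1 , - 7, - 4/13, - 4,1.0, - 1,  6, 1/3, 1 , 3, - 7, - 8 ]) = [ - 8 , - 7 , - 7, - 4, - 1, - 4/13,  1/3, 1,1.0,1,3, 6] 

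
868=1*868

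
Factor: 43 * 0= 0^1 = 0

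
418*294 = 122892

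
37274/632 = 58 + 309/316 = 58.98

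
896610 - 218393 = 678217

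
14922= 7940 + 6982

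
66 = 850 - 784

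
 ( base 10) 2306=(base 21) 54H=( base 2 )100100000010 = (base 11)1807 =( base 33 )23T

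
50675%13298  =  10781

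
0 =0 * 5419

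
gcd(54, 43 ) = 1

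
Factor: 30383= 23^1*1321^1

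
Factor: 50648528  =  2^4*7^1*19^1 *23801^1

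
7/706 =7/706 = 0.01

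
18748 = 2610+16138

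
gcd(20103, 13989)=3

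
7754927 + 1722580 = 9477507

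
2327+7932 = 10259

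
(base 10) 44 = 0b101100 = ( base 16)2c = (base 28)1G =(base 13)35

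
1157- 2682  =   - 1525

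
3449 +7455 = 10904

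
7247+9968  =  17215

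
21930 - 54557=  - 32627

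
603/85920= 201/28640 = 0.01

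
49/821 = 49/821 = 0.06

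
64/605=64/605 = 0.11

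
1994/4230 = 997/2115  =  0.47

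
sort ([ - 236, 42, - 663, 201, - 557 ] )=[  -  663, - 557, - 236, 42, 201]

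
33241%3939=1729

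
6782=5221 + 1561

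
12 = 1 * 12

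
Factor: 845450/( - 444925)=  - 914/481 = - 2^1* 13^( - 1)*37^( - 1 ) *457^1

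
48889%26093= 22796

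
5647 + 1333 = 6980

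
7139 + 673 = 7812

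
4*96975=387900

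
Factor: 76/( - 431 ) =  - 2^2 * 19^1 * 431^ (  -  1 ) 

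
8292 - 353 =7939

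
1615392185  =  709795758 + 905596427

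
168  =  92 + 76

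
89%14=5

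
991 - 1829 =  - 838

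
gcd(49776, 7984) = 16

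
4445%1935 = 575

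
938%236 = 230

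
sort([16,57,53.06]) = [16,53.06, 57] 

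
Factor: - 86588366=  - 2^1*73^1*593071^1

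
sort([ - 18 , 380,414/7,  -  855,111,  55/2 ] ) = [ - 855,  -  18, 55/2 , 414/7,111,  380] 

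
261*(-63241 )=-16505901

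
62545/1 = 62545=62545.00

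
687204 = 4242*162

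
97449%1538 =555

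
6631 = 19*349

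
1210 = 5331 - 4121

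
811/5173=811/5173 = 0.16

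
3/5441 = 3/5441 = 0.00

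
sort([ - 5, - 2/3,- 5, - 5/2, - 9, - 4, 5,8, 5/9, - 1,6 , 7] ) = [ - 9  , - 5, - 5, - 4, -5/2 , - 1, - 2/3,5/9 , 5, 6, 7,  8]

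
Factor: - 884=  - 2^2*13^1*17^1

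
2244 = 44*51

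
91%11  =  3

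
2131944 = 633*3368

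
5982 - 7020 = -1038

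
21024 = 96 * 219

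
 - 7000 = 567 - 7567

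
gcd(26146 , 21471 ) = 17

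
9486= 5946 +3540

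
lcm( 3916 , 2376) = 211464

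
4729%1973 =783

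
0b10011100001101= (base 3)111201021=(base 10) 9997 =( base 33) 95v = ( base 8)23415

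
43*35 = 1505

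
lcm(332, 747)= 2988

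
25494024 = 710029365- 684535341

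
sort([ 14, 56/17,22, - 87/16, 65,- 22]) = [ - 22, - 87/16,56/17, 14, 22 , 65 ]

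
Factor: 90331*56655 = 3^2 * 5^1*103^1 * 877^1*1259^1 = 5117702805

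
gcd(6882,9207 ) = 93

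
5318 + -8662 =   -  3344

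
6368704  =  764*8336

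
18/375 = 6/125 = 0.05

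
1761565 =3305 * 533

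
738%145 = 13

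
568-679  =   - 111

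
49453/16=49453/16  =  3090.81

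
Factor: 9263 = 59^1*157^1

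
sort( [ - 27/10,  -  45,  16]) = [ - 45  , - 27/10,16]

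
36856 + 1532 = 38388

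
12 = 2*6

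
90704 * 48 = 4353792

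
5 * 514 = 2570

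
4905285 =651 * 7535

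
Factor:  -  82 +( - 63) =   -  5^1*29^1 = -145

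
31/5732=31/5732 = 0.01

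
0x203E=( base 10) 8254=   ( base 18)178A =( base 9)12281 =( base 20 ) 10ce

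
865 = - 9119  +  9984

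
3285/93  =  1095/31 = 35.32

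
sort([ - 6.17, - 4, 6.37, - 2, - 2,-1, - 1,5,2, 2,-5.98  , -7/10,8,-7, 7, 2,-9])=[ - 9, - 7,-6.17 ,-5.98,  -  4,-2, - 2,-1 , - 1,-7/10, 2,2,2,5,6.37,7, 8]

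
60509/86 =60509/86 = 703.59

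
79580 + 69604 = 149184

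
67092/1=67092 = 67092.00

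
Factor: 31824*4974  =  2^5*3^3*13^1*17^1*829^1 = 158292576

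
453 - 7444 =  - 6991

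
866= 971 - 105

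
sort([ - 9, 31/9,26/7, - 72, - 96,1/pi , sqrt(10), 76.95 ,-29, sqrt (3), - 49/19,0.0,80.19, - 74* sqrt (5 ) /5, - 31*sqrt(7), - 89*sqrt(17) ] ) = [ - 89*sqrt (17), - 96, - 31*sqrt( 7),-72, - 74*sqrt(5) /5, - 29, - 9, - 49/19,0.0,1/pi, sqrt( 3 ),sqrt (10 ), 31/9,26/7,76.95,80.19 ] 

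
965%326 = 313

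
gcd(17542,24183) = 1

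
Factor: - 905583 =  - 3^1*7^1*29^1*1487^1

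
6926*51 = 353226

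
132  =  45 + 87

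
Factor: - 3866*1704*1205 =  - 2^4*3^1*5^1*71^1*241^1 * 1933^1=-7938135120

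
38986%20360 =18626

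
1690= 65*26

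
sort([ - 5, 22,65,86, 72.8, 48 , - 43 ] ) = [ - 43, - 5, 22,  48,65 , 72.8, 86 ] 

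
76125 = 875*87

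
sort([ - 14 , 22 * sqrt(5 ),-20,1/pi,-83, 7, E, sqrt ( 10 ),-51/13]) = [-83,  -  20,  -  14, - 51/13, 1/pi, E, sqrt( 10), 7, 22*sqrt( 5 )]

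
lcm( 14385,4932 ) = 172620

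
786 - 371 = 415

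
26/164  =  13/82 = 0.16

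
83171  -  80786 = 2385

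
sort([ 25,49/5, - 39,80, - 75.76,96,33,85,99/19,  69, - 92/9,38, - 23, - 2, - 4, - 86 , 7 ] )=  [ - 86, - 75.76,-39, - 23, - 92/9,- 4, - 2,99/19, 7,49/5 , 25,33,38 , 69 , 80,85,96]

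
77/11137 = 11/1591 = 0.01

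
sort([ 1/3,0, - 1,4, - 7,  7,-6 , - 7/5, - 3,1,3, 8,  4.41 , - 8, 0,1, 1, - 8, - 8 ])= [ - 8, - 8, - 8,-7, - 6, - 3 , - 7/5, - 1,0 , 0,1/3,1, 1,1,3,4,4.41,7,8] 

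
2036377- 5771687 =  - 3735310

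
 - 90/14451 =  - 30/4817= - 0.01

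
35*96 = 3360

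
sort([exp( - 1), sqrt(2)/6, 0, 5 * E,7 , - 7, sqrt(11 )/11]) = [ - 7, 0,sqrt(2) /6, sqrt(11 )/11,  exp( - 1), 7,5 * E ] 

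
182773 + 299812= 482585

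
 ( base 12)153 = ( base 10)207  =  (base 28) 7B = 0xCF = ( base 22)99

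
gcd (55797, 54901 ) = 7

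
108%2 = 0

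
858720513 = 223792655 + 634927858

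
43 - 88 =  - 45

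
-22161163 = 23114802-45275965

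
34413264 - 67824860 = - 33411596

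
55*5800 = 319000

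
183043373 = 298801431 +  - 115758058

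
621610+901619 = 1523229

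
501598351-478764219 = 22834132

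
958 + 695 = 1653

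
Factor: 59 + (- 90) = -31^1 = - 31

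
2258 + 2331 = 4589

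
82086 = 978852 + -896766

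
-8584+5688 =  - 2896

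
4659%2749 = 1910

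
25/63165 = 5/12633 = 0.00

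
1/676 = 1/676 = 0.00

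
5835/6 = 1945/2   =  972.50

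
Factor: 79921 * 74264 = 2^3*229^1*349^1 * 9283^1 = 5935253144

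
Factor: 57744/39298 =72/49 = 2^3*3^2*7^( - 2 )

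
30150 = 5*6030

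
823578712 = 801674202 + 21904510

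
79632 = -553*( - 144)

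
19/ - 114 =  - 1 + 5/6 = - 0.17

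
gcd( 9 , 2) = 1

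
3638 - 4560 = - 922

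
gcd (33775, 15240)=5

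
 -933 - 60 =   -  993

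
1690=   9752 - 8062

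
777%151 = 22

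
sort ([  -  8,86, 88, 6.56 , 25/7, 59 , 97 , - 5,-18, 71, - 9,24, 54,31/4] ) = [ - 18, -9,-8,  -  5,25/7, 6.56,31/4,  24,  54, 59, 71, 86,88 , 97] 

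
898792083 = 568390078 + 330402005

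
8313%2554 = 651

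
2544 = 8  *318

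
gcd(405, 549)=9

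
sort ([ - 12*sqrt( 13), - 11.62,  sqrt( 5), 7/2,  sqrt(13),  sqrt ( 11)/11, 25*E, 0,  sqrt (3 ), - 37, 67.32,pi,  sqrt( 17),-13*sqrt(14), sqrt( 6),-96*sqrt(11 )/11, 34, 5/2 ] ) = [ - 13*sqrt (14), - 12*sqrt( 13), -37, - 96*sqrt ( 11)/11, - 11.62, 0, sqrt(11 ) /11, sqrt( 3),sqrt( 5),sqrt ( 6 ) , 5/2, pi, 7/2,sqrt(13), sqrt ( 17),34,67.32, 25*E ] 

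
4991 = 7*713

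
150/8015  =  30/1603 = 0.02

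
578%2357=578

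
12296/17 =12296/17= 723.29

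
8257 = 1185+7072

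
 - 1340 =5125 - 6465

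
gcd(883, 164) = 1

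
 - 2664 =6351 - 9015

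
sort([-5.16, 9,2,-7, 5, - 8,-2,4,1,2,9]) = [  -  8,- 7, - 5.16, - 2,1,2,2,4,5, 9,9]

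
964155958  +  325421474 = 1289577432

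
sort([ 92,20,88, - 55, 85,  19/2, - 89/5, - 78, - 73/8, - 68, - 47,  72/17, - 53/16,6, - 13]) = [ - 78, - 68, -55,-47, - 89/5, - 13, - 73/8, - 53/16, 72/17,6,19/2,20,85, 88, 92]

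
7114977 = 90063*79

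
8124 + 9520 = 17644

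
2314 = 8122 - 5808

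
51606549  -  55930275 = - 4323726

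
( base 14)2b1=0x223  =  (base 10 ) 547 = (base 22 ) 12J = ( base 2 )1000100011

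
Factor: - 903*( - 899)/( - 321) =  - 7^1*29^1 * 31^1*43^1*107^( - 1) = - 270599/107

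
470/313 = 1 + 157/313 = 1.50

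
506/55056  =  253/27528 = 0.01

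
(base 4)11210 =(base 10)356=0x164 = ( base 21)GK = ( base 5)2411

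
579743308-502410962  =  77332346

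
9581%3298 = 2985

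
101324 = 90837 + 10487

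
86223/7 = 86223/7 = 12317.57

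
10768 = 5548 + 5220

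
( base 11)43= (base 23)21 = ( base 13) 38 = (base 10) 47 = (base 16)2F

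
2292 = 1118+1174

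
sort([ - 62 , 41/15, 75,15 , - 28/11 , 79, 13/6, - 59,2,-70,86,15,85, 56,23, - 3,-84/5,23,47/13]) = [-70, - 62, - 59, - 84/5,- 3 ,-28/11,2, 13/6, 41/15,47/13,15,15,  23, 23, 56,75,79, 85,86]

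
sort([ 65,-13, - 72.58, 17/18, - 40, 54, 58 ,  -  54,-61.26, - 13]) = [  -  72.58, -61.26 , - 54, - 40, - 13,-13, 17/18, 54,58, 65 ] 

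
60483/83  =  60483/83 = 728.71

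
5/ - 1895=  - 1/379 = -0.00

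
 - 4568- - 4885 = 317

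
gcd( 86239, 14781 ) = 1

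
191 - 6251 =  - 6060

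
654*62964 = 41178456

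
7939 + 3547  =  11486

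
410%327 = 83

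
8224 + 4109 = 12333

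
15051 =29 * 519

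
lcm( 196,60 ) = 2940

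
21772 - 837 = 20935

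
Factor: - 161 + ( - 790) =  - 3^1*317^1 = -951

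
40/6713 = 40/6713 = 0.01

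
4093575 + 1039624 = 5133199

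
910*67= 60970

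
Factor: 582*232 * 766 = 2^5 * 3^1 *29^1*97^1*383^1 = 103428384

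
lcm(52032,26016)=52032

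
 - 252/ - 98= 2 + 4/7 =2.57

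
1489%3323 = 1489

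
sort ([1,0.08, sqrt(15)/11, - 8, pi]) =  [- 8,0.08,sqrt(15 ) /11,  1,pi]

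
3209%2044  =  1165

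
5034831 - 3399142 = 1635689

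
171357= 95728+75629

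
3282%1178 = 926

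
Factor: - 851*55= -46805  =  - 5^1*11^1*23^1 * 37^1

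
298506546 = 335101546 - 36595000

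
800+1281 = 2081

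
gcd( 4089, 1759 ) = 1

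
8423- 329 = 8094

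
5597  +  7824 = 13421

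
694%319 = 56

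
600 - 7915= - 7315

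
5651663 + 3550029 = 9201692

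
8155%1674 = 1459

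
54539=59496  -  4957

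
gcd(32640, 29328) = 48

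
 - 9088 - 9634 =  - 18722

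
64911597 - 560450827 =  - 495539230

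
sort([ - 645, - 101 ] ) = [ - 645, - 101]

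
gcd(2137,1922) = 1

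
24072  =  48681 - 24609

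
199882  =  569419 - 369537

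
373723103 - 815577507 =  - 441854404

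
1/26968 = 1/26968 =0.00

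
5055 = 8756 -3701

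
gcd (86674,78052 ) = 2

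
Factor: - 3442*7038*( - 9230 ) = 223594867080 = 2^3 * 3^2*5^1*13^1*17^1*23^1*71^1*1721^1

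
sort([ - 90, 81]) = [-90,81 ]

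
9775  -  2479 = 7296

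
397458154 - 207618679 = 189839475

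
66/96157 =66/96157 =0.00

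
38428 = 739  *52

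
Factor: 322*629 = 202538 = 2^1*7^1*17^1*23^1*37^1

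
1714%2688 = 1714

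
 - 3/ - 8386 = 3/8386 = 0.00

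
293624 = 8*36703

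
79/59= 79/59 = 1.34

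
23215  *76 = 1764340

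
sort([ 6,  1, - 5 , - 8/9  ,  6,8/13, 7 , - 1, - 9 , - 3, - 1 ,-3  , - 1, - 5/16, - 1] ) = [ - 9,-5, - 3,-3, - 1,- 1, - 1, - 1, - 8/9, - 5/16 , 8/13,1 , 6, 6, 7 ] 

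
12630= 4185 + 8445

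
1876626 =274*6849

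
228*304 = 69312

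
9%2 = 1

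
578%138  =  26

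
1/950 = 1/950 = 0.00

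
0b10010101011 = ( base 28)1ej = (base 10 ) 1195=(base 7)3325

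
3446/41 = 84+2/41 = 84.05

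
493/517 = 493/517 =0.95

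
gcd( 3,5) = 1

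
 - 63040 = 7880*( - 8 )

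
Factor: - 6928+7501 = 3^1*191^1 = 573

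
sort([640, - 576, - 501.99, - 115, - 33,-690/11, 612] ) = [ - 576,  -  501.99,-115, - 690/11,- 33,612 , 640]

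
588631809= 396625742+192006067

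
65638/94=32819/47 = 698.28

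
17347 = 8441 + 8906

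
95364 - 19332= 76032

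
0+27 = 27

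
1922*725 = 1393450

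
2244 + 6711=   8955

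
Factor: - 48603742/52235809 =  - 2^1*11^1*223^1*3359^( - 1)* 9907^1*15551^( - 1) 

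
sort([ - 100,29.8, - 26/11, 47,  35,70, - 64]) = [ - 100, - 64, - 26/11, 29.8, 35,47, 70]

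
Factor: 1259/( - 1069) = -1069^( - 1)*  1259^1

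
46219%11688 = 11155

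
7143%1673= 451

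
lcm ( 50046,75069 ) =150138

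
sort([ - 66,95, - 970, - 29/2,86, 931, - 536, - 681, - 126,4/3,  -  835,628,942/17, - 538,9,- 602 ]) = [ - 970, - 835, - 681,- 602, - 538, - 536, - 126, - 66, - 29/2, 4/3, 9,942/17,  86,95,  628,931] 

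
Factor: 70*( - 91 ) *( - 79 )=2^1*5^1*7^2*13^1*79^1 = 503230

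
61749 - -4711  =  66460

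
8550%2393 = 1371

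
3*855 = 2565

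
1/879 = 1/879 = 0.00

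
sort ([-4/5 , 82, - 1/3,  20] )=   [ - 4/5 ,-1/3, 20,82 ]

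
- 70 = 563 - 633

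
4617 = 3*1539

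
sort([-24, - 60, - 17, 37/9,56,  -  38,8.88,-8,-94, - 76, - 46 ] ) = [ - 94, - 76,  -  60,  -  46, - 38, - 24,- 17, - 8, 37/9 , 8.88, 56]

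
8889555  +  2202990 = 11092545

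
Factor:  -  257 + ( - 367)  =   - 624 = -2^4*3^1*13^1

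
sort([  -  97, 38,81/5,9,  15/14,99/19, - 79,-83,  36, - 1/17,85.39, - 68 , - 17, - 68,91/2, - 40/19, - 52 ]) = [-97 , - 83,-79, - 68, - 68, - 52, - 17, - 40/19,  -  1/17, 15/14, 99/19,  9 , 81/5,36,38,91/2,85.39 ] 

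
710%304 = 102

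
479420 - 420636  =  58784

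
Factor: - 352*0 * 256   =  0^1= 0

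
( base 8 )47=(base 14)2b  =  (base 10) 39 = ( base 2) 100111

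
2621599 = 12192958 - 9571359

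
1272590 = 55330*23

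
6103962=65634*93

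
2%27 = 2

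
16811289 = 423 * 39743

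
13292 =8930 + 4362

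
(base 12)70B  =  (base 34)TX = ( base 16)3fb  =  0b1111111011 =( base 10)1019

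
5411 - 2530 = 2881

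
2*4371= 8742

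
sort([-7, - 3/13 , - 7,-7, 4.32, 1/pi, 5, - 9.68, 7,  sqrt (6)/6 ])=[ - 9.68, - 7 , - 7, - 7, - 3/13, 1/pi, sqrt(6)/6, 4.32,  5  ,  7]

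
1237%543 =151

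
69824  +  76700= 146524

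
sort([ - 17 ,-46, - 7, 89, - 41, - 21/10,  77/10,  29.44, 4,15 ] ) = [ - 46, - 41, - 17, -7, - 21/10, 4,77/10, 15, 29.44,89]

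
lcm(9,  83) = 747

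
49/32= 49/32 = 1.53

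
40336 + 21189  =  61525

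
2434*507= 1234038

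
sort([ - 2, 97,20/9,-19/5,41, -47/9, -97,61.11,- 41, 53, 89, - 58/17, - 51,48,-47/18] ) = [ - 97, - 51,  -  41,-47/9,-19/5,-58/17, - 47/18,-2 , 20/9,41,48,53,61.11, 89, 97 ]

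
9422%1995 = 1442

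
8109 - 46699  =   - 38590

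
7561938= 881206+6680732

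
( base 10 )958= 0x3be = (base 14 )4c6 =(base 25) 1D8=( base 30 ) 11S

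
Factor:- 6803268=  -2^2* 3^1*566939^1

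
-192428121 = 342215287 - 534643408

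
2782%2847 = 2782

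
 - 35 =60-95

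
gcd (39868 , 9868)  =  4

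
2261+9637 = 11898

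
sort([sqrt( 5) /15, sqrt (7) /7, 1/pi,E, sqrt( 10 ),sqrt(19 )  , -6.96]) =[-6.96, sqrt(5)/15, 1/pi,sqrt( 7 )/7 , E,sqrt (10),  sqrt ( 19)] 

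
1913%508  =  389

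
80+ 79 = 159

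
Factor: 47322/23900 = 99/50 = 2^(-1 )*3^2*5^(  -  2)*11^1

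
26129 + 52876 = 79005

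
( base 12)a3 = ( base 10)123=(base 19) 69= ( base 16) 7b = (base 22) 5d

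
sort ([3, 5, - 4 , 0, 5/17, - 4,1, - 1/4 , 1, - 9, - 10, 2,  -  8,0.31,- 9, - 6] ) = [ - 10, - 9, -9, - 8  ,-6, - 4 ,-4,-1/4, 0,5/17,0.31,1, 1, 2,3, 5]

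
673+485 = 1158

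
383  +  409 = 792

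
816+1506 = 2322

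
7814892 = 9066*862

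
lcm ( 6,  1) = 6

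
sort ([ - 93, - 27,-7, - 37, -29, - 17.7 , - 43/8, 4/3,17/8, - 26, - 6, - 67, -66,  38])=[-93, - 67 , - 66, - 37, - 29,-27, - 26, - 17.7, - 7, - 6, - 43/8, 4/3, 17/8  ,  38 ]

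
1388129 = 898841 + 489288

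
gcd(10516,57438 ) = 2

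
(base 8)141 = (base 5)342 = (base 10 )97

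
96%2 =0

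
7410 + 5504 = 12914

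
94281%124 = 41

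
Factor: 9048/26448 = 2^(-1)*13^1*19^(-1)  =  13/38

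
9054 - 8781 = 273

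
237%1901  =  237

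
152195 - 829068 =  - 676873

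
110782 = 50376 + 60406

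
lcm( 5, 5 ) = 5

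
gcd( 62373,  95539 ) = 1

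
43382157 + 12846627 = 56228784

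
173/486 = 173/486=0.36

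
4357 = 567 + 3790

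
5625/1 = 5625= 5625.00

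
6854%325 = 29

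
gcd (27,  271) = 1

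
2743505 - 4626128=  - 1882623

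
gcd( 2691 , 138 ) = 69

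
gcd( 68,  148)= 4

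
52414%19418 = 13578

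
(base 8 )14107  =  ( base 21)E1K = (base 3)22112012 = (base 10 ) 6215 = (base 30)6R5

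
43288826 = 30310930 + 12977896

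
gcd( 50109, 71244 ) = 3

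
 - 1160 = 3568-4728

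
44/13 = 3 + 5/13=3.38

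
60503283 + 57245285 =117748568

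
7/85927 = 7/85927 = 0.00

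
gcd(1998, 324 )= 54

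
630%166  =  132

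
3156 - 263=2893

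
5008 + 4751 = 9759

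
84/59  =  1 + 25/59= 1.42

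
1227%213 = 162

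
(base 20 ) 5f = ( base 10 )115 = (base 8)163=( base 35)3a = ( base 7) 223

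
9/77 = 9/77 = 0.12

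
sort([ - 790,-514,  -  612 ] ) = [ - 790, - 612, - 514]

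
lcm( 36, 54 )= 108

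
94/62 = 47/31 = 1.52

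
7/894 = 7/894 = 0.01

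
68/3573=68/3573  =  0.02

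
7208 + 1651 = 8859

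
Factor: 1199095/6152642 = 2^( - 1)*5^1*17^1*127^(-1)*14107^1*24223^ (- 1) 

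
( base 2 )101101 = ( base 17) 2b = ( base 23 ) 1m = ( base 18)29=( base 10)45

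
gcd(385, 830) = 5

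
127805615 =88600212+39205403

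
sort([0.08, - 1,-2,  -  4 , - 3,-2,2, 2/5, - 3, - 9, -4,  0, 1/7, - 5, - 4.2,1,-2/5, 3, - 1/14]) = [ - 9,-5, - 4.2, - 4, - 4, - 3, - 3,  -  2,-2,- 1 ,  -  2/5, - 1/14,0,0.08, 1/7, 2/5, 1 , 2,3]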